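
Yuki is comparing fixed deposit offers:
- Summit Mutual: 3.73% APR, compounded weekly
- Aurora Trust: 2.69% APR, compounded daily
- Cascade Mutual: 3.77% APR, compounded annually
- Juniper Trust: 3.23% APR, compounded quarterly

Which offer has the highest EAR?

Summit Mutual

Summit Mutual: (1 + 0.0373/52)^52 − 1 = 3.799%
Aurora Trust: (1 + 0.0269/365)^365 − 1 = 2.726%
Cascade Mutual: compounded annually, EAR = 3.770%
Juniper Trust: (1 + 0.0323/4)^4 − 1 = 3.269%
The highest effective annual rate is Summit Mutual at 3.799%.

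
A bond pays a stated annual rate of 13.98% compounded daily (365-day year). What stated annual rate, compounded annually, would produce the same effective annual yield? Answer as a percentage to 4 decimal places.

EAR = (1 + 0.1398/365)^365 − 1 = 0.150013.
Compounded annually, the equivalent nominal rate is the EAR itself: 15.0013%.

15.0013%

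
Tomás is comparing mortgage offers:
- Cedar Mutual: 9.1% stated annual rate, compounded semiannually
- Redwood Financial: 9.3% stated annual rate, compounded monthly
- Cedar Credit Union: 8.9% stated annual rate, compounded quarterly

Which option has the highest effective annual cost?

Cedar Mutual: (1 + 0.091/2)^2 − 1 = 9.307%
Redwood Financial: (1 + 0.093/12)^12 − 1 = 9.707%
Cedar Credit Union: (1 + 0.089/4)^4 − 1 = 9.201%
The highest effective annual rate is Redwood Financial at 9.707%.

Redwood Financial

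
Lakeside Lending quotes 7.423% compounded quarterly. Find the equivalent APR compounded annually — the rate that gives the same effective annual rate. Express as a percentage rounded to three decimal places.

7.632%

EAR = (1 + 0.07423/4)^4 − 1 = 0.076322.
Compounded annually, the equivalent nominal rate is the EAR itself: 7.632%.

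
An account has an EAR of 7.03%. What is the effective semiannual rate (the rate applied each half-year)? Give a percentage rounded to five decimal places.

The per-half-year rate i satisfies (1 + i)^2 = 1 + 0.0703.
i = 1.0703^(1/2) − 1 = 0.0345530 = 3.45530%.

3.45530%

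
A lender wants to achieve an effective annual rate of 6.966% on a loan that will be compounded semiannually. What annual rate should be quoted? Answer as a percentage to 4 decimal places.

(1 + r/2)^2 − 1 = 0.06966, so 1 + r/2 = 1.06966^(1/2).
r/2 = 0.034244, so r = 0.068487 = 6.8487%.

6.8487%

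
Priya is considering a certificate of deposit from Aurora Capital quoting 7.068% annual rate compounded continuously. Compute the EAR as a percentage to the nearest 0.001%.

With continuous compounding, EAR = e^0.07068 − 1.
e^0.07068 = 1.073238, so EAR = 0.073238 = 7.324%.

7.324%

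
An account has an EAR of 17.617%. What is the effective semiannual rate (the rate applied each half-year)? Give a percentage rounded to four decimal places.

The per-half-year rate i satisfies (1 + i)^2 = 1 + 0.17617.
i = 1.17617^(1/2) − 1 = 0.0845137 = 8.4514%.

8.4514%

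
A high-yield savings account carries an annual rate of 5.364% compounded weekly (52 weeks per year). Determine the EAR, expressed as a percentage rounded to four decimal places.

EAR = (1 + 0.05364/52)^52 − 1.
= (1 + 0.001032)^52 − 1 = 1.055076 − 1 = 5.5076%.

5.5076%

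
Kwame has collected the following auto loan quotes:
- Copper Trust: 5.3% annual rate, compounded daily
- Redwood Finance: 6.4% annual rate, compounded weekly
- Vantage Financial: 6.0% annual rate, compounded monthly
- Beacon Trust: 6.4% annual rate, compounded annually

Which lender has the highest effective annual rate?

Copper Trust: (1 + 0.053/365)^365 − 1 = 5.443%
Redwood Finance: (1 + 0.064/52)^52 − 1 = 6.605%
Vantage Financial: (1 + 0.060/12)^12 − 1 = 6.168%
Beacon Trust: compounded annually, EAR = 6.400%
The highest effective annual rate is Redwood Finance at 6.605%.

Redwood Finance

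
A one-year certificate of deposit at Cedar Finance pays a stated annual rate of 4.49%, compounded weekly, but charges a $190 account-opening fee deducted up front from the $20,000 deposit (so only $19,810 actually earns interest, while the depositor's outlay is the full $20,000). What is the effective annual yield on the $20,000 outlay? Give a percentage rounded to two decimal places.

3.60%

Value after one year: 19,810 × (1 + 0.0449/52)^52 = 19,810 × 1.045903 = $20,719.34.
Effective yield on the $20,000 outlay: 20,719.34 / 20,000 − 1 = 0.035967 = 3.60%.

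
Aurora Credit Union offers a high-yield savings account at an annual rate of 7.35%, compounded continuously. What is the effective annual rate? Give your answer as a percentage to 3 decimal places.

7.627%

With continuous compounding, EAR = e^0.0735 − 1.
e^0.0735 = 1.076269, so EAR = 0.076269 = 7.627%.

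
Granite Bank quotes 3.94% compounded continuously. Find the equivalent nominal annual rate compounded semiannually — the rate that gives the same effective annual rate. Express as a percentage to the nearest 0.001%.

EAR under continuous compounding: e^0.0394 − 1 = 0.040186.
Solve (1 + r/2)^2 = 1.040186: r/2 = 1.040186^(1/2) − 1 = 0.019895, so r = 0.039791 = 3.979%.

3.979%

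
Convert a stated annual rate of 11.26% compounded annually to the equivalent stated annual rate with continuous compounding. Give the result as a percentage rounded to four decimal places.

10.6700%

Compounded annually, EAR = nominal = 0.112600.
Equivalent continuous rate: r = ln(1 + 0.112600) = 0.106700 = 10.6700%.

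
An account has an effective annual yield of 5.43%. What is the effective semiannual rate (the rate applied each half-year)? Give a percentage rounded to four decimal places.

2.6791%

The per-half-year rate i satisfies (1 + i)^2 = 1 + 0.0543.
i = 1.0543^(1/2) − 1 = 0.0267911 = 2.6791%.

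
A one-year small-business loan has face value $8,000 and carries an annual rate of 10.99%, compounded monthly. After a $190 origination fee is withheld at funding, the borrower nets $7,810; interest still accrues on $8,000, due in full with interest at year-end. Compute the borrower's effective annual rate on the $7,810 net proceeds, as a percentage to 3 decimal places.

14.275%

Amount owed after one year: 8,000 × (1 + 0.1099/12)^12 = 8,000 × 1.115608 = $8,924.87.
Effective rate on net proceeds: 8,924.87 / 7,810 − 1 = 0.142749 = 14.275%.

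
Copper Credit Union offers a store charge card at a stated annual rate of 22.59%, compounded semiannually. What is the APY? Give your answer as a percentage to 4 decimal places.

EAR = (1 + 0.2259/2)^2 − 1.
= (1 + 0.112950)^2 − 1 = 1.238658 − 1 = 23.8658%.

23.8658%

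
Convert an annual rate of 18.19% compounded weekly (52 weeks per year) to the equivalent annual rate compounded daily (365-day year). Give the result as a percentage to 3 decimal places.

18.163%

EAR = (1 + 0.1819/52)^52 − 1 = 0.199114.
Solve (1 + r/365)^365 = 1.199114: r/365 = 1.199114^(1/365) − 1 = 0.000498, so r = 0.181628 = 18.163%.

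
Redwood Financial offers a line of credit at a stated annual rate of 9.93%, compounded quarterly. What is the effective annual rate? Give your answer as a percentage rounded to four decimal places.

10.3059%

EAR = (1 + 0.0993/4)^4 − 1.
= 1.103059 − 1 = 10.3059%.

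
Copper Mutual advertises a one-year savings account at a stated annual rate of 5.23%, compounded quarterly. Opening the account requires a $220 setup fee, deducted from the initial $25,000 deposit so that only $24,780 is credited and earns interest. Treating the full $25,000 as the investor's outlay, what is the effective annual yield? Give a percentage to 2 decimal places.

Value after one year: 24,780 × (1 + 0.0523/4)^4 = 24,780 × 1.053335 = $26,101.63.
Effective yield on the $25,000 outlay: 26,101.63 / 25,000 − 1 = 0.044065 = 4.41%.

4.41%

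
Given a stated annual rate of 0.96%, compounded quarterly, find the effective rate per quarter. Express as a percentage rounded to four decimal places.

0.2400%

With a nominal annual rate compounded quarterly, the periodic rate is the nominal rate divided by 4.
i = 0.0096 / 4 = 0.0024000 = 0.2400%.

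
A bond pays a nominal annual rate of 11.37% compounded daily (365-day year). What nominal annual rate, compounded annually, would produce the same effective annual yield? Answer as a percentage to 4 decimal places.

12.0396%

EAR = (1 + 0.1137/365)^365 − 1 = 0.120396.
Compounded annually, the equivalent nominal rate is the EAR itself: 12.0396%.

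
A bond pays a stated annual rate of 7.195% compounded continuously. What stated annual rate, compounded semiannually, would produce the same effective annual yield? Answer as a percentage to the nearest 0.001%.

7.326%

EAR under continuous compounding: e^0.07195 − 1 = 0.074602.
Solve (1 + r/2)^2 = 1.074602: r/2 = 1.074602^(1/2) − 1 = 0.036630, so r = 0.073260 = 7.326%.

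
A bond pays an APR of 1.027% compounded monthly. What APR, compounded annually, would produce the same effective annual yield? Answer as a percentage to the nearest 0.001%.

1.032%

EAR = (1 + 0.01027/12)^12 − 1 = 0.010318.
Compounded annually, the equivalent nominal rate is the EAR itself: 1.032%.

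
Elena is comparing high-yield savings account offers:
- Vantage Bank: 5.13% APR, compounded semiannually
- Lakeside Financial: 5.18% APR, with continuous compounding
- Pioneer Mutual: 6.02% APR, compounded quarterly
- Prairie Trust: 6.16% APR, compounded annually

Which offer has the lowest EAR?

Vantage Bank

Vantage Bank: (1 + 0.0513/2)^2 − 1 = 5.196%
Lakeside Financial: e^0.0518 − 1 = 5.317%
Pioneer Mutual: (1 + 0.0602/4)^4 − 1 = 6.157%
Prairie Trust: compounded annually, EAR = 6.160%
The lowest effective annual rate is Vantage Bank at 5.196%.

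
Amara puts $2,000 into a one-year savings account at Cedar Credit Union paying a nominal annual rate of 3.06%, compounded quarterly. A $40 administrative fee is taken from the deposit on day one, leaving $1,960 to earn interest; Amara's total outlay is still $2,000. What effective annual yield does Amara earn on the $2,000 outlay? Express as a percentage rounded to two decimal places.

Value after one year: 1,960 × (1 + 0.0306/4)^4 = 1,960 × 1.030953 = $2,020.67.
Effective yield on the $2,000 outlay: 2,020.67 / 2,000 − 1 = 0.010334 = 1.03%.

1.03%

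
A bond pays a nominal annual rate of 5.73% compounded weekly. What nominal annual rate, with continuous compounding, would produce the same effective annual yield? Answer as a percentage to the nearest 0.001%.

5.727%

EAR = (1 + 0.0573/52)^52 − 1 = 0.058940.
Equivalent continuous rate: r = ln(1 + 0.058940) = 0.057268 = 5.727%.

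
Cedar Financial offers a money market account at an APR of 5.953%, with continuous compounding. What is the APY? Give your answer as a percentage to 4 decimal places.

6.1338%

With continuous compounding, EAR = e^0.05953 − 1.
e^0.05953 = 1.061338, so EAR = 0.061338 = 6.1338%.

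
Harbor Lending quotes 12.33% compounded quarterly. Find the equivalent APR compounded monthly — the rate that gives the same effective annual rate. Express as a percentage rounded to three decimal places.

EAR = (1 + 0.1233/4)^4 − 1 = 0.129119.
Solve (1 + r/12)^12 = 1.129119: r/12 = 1.129119^(1/12) − 1 = 0.010171, so r = 0.122054 = 12.205%.

12.205%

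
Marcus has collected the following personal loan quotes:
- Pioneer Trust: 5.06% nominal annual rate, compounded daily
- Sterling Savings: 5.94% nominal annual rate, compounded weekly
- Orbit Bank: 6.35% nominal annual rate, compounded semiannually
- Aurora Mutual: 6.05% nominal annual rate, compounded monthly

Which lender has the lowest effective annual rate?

Pioneer Trust

Pioneer Trust: (1 + 0.0506/365)^365 − 1 = 5.190%
Sterling Savings: (1 + 0.0594/52)^52 − 1 = 6.116%
Orbit Bank: (1 + 0.0635/2)^2 − 1 = 6.451%
Aurora Mutual: (1 + 0.0605/12)^12 − 1 = 6.221%
The lowest effective annual rate is Pioneer Trust at 5.190%.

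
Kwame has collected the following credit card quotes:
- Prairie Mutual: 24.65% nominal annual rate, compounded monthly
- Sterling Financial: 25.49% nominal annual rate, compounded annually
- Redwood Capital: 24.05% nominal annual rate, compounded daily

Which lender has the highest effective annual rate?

Prairie Mutual

Prairie Mutual: (1 + 0.2465/12)^12 − 1 = 27.635%
Sterling Financial: compounded annually, EAR = 25.490%
Redwood Capital: (1 + 0.2405/365)^365 − 1 = 27.178%
The highest effective annual rate is Prairie Mutual at 27.635%.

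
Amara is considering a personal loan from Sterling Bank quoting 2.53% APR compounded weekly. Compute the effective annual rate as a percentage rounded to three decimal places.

EAR = (1 + 0.0253/52)^52 − 1.
= (1 + 0.000487)^52 − 1 = 1.025616 − 1 = 2.562%.

2.562%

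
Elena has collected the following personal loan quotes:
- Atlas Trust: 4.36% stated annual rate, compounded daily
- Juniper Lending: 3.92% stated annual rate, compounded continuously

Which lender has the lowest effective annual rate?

Juniper Lending

Atlas Trust: (1 + 0.0436/365)^365 − 1 = 4.456%
Juniper Lending: e^0.0392 − 1 = 3.998%
The lowest effective annual rate is Juniper Lending at 3.998%.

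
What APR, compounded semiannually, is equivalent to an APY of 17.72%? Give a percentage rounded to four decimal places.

16.9977%

(1 + r/2)^2 − 1 = 0.1772, so 1 + r/2 = 1.1772^(1/2).
r/2 = 0.084988, so r = 0.169977 = 16.9977%.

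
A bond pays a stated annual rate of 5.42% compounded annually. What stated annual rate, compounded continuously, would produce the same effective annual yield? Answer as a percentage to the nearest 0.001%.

Compounded annually, EAR = nominal = 0.054200.
Equivalent continuous rate: r = ln(1 + 0.054200) = 0.052782 = 5.278%.

5.278%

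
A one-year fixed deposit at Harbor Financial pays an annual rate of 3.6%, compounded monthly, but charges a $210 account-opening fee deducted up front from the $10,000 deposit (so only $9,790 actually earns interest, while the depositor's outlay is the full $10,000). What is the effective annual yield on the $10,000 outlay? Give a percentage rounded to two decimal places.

Value after one year: 9,790 × (1 + 0.036/12)^12 = 9,790 × 1.036600 = $10,148.31.
Effective yield on the $10,000 outlay: 10,148.31 / 10,000 − 1 = 0.014831 = 1.48%.

1.48%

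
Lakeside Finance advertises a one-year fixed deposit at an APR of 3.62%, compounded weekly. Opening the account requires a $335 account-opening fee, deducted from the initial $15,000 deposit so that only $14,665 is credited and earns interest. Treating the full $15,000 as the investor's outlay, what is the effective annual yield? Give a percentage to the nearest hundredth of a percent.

Value after one year: 14,665 × (1 + 0.0362/52)^52 = 14,665 × 1.036850 = $15,205.41.
Effective yield on the $15,000 outlay: 15,205.41 / 15,000 − 1 = 0.013694 = 1.37%.

1.37%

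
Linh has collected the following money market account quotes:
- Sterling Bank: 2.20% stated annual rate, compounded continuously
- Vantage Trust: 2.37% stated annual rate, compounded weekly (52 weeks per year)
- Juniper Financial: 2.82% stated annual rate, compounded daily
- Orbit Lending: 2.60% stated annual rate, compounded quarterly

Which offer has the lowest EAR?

Sterling Bank: e^0.0220 − 1 = 2.224%
Vantage Trust: (1 + 0.0237/52)^52 − 1 = 2.398%
Juniper Financial: (1 + 0.0282/365)^365 − 1 = 2.860%
Orbit Lending: (1 + 0.0260/4)^4 − 1 = 2.625%
The lowest effective annual rate is Sterling Bank at 2.224%.

Sterling Bank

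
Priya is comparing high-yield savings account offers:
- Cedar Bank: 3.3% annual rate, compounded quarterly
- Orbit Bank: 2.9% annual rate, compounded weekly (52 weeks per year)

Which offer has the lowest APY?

Orbit Bank

Cedar Bank: (1 + 0.033/4)^4 − 1 = 3.341%
Orbit Bank: (1 + 0.029/52)^52 − 1 = 2.942%
The lowest effective annual rate is Orbit Bank at 2.942%.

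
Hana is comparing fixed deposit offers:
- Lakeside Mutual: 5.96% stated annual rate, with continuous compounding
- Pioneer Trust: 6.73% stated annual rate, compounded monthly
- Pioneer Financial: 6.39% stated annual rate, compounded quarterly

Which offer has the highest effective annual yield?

Lakeside Mutual: e^0.0596 − 1 = 6.141%
Pioneer Trust: (1 + 0.0673/12)^12 − 1 = 6.942%
Pioneer Financial: (1 + 0.0639/4)^4 − 1 = 6.545%
The highest effective annual rate is Pioneer Trust at 6.942%.

Pioneer Trust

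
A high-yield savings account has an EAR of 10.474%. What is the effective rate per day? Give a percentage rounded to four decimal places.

The per-day rate i satisfies (1 + i)^365 = 1 + 0.10474.
i = 1.10474^(1/365) − 1 = 0.0002729 = 0.0273%.

0.0273%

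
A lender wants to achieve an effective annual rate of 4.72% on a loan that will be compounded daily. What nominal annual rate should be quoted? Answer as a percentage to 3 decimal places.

4.612%

(1 + r/365)^365 − 1 = 0.0472, so 1 + r/365 = 1.0472^(1/365).
r/365 = 0.000126, so r = 0.046123 = 4.612%.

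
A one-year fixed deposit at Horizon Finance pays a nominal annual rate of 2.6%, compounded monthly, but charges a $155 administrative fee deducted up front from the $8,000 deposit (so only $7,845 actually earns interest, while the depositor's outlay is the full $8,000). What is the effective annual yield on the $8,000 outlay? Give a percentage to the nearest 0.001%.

Value after one year: 7,845 × (1 + 0.026/12)^12 = 7,845 × 1.026312 = $8,051.42.
Effective yield on the $8,000 outlay: 8,051.42 / 8,000 − 1 = 0.006427 = 0.643%.

0.643%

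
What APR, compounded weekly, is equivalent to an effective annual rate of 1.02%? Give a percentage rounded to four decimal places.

1.0149%

(1 + r/52)^52 − 1 = 0.0102, so 1 + r/52 = 1.0102^(1/52).
r/52 = 0.000195, so r = 0.010149 = 1.0149%.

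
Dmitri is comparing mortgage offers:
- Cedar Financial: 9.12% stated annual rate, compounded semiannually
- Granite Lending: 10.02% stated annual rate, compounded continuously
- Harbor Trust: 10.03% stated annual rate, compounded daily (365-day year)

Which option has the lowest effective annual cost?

Cedar Financial

Cedar Financial: (1 + 0.0912/2)^2 − 1 = 9.328%
Granite Lending: e^0.1002 − 1 = 10.539%
Harbor Trust: (1 + 0.1003/365)^365 − 1 = 10.549%
The lowest effective annual rate is Cedar Financial at 9.328%.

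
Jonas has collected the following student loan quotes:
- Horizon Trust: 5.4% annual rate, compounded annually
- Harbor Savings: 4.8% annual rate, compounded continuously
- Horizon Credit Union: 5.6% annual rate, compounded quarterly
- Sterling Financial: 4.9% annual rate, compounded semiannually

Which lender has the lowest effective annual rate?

Horizon Trust: compounded annually, EAR = 5.400%
Harbor Savings: e^0.048 − 1 = 4.917%
Horizon Credit Union: (1 + 0.056/4)^4 − 1 = 5.719%
Sterling Financial: (1 + 0.049/2)^2 − 1 = 4.960%
The lowest effective annual rate is Harbor Savings at 4.917%.

Harbor Savings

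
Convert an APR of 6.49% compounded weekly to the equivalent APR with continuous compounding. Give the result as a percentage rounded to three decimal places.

EAR = (1 + 0.0649/52)^52 − 1 = 0.067009.
Equivalent continuous rate: r = ln(1 + 0.067009) = 0.064860 = 6.486%.

6.486%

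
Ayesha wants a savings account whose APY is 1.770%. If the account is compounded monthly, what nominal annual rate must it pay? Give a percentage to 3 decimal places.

1.756%

(1 + r/12)^12 − 1 = 0.01770, so 1 + r/12 = 1.01770^(1/12).
r/12 = 0.001463, so r = 0.017558 = 1.756%.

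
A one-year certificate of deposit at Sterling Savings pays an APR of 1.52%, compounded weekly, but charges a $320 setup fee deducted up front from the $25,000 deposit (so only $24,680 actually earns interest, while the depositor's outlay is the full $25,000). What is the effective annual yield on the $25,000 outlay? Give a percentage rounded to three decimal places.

Value after one year: 24,680 × (1 + 0.0152/52)^52 = 24,680 × 1.015314 = $25,057.95.
Effective yield on the $25,000 outlay: 25,057.95 / 25,000 − 1 = 0.002318 = 0.232%.

0.232%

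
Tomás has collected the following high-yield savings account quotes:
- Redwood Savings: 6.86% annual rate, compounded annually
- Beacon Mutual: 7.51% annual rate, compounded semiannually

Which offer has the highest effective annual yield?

Beacon Mutual

Redwood Savings: compounded annually, EAR = 6.860%
Beacon Mutual: (1 + 0.0751/2)^2 − 1 = 7.651%
The highest effective annual rate is Beacon Mutual at 7.651%.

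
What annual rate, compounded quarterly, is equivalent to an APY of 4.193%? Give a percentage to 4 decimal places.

4.1286%

(1 + r/4)^4 − 1 = 0.04193, so 1 + r/4 = 1.04193^(1/4).
r/4 = 0.010322, so r = 0.041286 = 4.1286%.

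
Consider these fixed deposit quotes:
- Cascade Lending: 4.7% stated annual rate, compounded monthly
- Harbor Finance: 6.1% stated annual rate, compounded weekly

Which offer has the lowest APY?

Cascade Lending

Cascade Lending: (1 + 0.047/12)^12 − 1 = 4.803%
Harbor Finance: (1 + 0.061/52)^52 − 1 = 6.286%
The lowest effective annual rate is Cascade Lending at 4.803%.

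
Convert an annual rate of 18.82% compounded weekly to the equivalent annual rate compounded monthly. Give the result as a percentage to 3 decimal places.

18.934%

EAR = (1 + 0.1882/52)^52 − 1 = 0.206665.
Solve (1 + r/12)^12 = 1.206665: r/12 = 1.206665^(1/12) − 1 = 0.015778, so r = 0.189338 = 18.934%.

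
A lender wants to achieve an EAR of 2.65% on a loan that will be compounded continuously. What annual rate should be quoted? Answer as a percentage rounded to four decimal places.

2.6155%

Continuous: nominal r satisfies e^r − 1 = 0.0265.
r = ln(1 + 0.0265) = ln(1.0265) = 0.026155 = 2.6155%.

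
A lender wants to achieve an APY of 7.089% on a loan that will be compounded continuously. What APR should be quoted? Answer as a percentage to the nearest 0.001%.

6.849%

Continuous: nominal r satisfies e^r − 1 = 0.07089.
r = ln(1 + 0.07089) = ln(1.07089) = 0.068490 = 6.849%.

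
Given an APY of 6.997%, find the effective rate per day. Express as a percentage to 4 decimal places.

The per-day rate i satisfies (1 + i)^365 = 1 + 0.06997.
i = 1.06997^(1/365) − 1 = 0.0001853 = 0.0185%.

0.0185%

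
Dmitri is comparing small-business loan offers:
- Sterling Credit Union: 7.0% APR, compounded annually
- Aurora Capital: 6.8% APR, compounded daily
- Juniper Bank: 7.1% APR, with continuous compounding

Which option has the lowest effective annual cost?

Sterling Credit Union

Sterling Credit Union: compounded annually, EAR = 7.000%
Aurora Capital: (1 + 0.068/365)^365 − 1 = 7.036%
Juniper Bank: e^0.071 − 1 = 7.358%
The lowest effective annual rate is Sterling Credit Union at 7.000%.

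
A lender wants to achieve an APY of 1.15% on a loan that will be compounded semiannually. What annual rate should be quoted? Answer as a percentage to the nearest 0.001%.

1.147%

(1 + r/2)^2 − 1 = 0.0115, so 1 + r/2 = 1.0115^(1/2).
r/2 = 0.005734, so r = 0.011467 = 1.147%.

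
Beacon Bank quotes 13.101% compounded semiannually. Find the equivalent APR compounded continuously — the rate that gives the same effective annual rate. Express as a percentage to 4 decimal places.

12.6898%

EAR = (1 + 0.13101/2)^2 − 1 = 0.135301.
Equivalent continuous rate: r = ln(1 + 0.135301) = 0.126898 = 12.6898%.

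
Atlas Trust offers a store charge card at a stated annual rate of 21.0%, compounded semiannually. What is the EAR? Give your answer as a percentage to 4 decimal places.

EAR = (1 + 0.210/2)^2 − 1.
= (1 + 0.105000)^2 − 1 = 1.221025 − 1 = 22.1025%.

22.1025%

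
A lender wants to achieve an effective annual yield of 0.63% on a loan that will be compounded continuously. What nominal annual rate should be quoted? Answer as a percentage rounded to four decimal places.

Continuous: nominal r satisfies e^r − 1 = 0.0063.
r = ln(1 + 0.0063) = ln(1.0063) = 0.006280 = 0.6280%.

0.6280%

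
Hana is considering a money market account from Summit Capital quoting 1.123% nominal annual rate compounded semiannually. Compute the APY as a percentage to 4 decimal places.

1.1262%

EAR = (1 + 0.01123/2)^2 − 1.
= (1 + 0.005615)^2 − 1 = 1.011262 − 1 = 1.1262%.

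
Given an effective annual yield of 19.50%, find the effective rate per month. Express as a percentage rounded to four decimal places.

1.4956%

The per-month rate i satisfies (1 + i)^12 = 1 + 0.1950.
i = 1.1950^(1/12) − 1 = 0.0149563 = 1.4956%.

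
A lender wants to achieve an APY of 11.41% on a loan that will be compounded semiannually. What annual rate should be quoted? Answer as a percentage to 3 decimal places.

(1 + r/2)^2 − 1 = 0.1141, so 1 + r/2 = 1.1141^(1/2).
r/2 = 0.055509, so r = 0.111019 = 11.102%.

11.102%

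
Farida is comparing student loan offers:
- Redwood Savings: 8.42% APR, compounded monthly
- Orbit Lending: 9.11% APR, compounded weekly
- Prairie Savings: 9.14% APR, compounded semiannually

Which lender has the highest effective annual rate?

Orbit Lending

Redwood Savings: (1 + 0.0842/12)^12 − 1 = 8.753%
Orbit Lending: (1 + 0.0911/52)^52 − 1 = 9.529%
Prairie Savings: (1 + 0.0914/2)^2 − 1 = 9.349%
The highest effective annual rate is Orbit Lending at 9.529%.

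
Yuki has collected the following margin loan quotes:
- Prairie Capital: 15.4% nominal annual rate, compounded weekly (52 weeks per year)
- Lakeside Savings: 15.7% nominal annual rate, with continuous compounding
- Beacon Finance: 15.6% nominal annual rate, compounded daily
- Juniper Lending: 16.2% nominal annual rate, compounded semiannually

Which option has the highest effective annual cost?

Prairie Capital: (1 + 0.154/52)^52 − 1 = 16.623%
Lakeside Savings: e^0.157 − 1 = 17.000%
Beacon Finance: (1 + 0.156/365)^365 − 1 = 16.879%
Juniper Lending: (1 + 0.162/2)^2 − 1 = 16.856%
The highest effective annual rate is Lakeside Savings at 17.000%.

Lakeside Savings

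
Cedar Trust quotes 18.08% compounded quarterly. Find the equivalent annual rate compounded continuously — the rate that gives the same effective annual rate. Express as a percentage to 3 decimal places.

17.683%

EAR = (1 + 0.1808/4)^4 − 1 = 0.193432.
Equivalent continuous rate: r = ln(1 + 0.193432) = 0.176833 = 17.683%.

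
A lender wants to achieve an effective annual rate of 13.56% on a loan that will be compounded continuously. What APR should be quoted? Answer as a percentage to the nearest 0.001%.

12.716%

Continuous: nominal r satisfies e^r − 1 = 0.1356.
r = ln(1 + 0.1356) = ln(1.1356) = 0.127161 = 12.716%.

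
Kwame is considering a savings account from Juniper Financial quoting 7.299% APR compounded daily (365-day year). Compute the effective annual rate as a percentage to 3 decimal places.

EAR = (1 + 0.07299/365)^365 − 1.
= (1 + 0.000200)^365 − 1 = 1.075712 − 1 = 7.571%.

7.571%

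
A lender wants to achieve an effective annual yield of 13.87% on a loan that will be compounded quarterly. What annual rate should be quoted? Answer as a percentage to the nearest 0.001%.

13.202%

(1 + r/4)^4 − 1 = 0.1387, so 1 + r/4 = 1.1387^(1/4).
r/4 = 0.033005, so r = 0.132019 = 13.202%.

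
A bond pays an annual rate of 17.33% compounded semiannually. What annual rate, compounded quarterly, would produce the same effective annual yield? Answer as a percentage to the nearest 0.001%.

EAR = (1 + 0.1733/2)^2 − 1 = 0.180808.
Solve (1 + r/4)^4 = 1.180808: r/4 = 1.180808^(1/4) − 1 = 0.042425, so r = 0.169700 = 16.970%.

16.970%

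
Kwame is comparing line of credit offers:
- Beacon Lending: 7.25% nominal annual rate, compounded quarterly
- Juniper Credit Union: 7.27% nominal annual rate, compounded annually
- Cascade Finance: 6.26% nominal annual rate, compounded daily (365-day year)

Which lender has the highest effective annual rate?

Beacon Lending

Beacon Lending: (1 + 0.0725/4)^4 − 1 = 7.450%
Juniper Credit Union: compounded annually, EAR = 7.270%
Cascade Finance: (1 + 0.0626/365)^365 − 1 = 6.460%
The highest effective annual rate is Beacon Lending at 7.450%.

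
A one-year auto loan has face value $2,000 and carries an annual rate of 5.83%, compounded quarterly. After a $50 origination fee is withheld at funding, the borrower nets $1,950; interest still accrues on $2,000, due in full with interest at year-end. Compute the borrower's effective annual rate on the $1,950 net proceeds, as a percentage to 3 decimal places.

8.676%

Amount owed after one year: 2,000 × (1 + 0.0583/4)^4 = 2,000 × 1.059587 = $2,119.17.
Effective rate on net proceeds: 2,119.17 / 1,950 − 1 = 0.086756 = 8.676%.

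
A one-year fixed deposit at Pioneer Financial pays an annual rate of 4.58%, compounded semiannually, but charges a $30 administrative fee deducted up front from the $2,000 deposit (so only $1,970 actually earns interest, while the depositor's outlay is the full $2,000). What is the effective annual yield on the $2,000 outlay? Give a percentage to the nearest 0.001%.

3.063%

Value after one year: 1,970 × (1 + 0.0458/2)^2 = 1,970 × 1.046324 = $2,061.26.
Effective yield on the $2,000 outlay: 2,061.26 / 2,000 − 1 = 0.030630 = 3.063%.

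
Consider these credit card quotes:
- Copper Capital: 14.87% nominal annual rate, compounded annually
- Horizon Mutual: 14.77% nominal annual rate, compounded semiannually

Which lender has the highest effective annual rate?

Horizon Mutual

Copper Capital: compounded annually, EAR = 14.870%
Horizon Mutual: (1 + 0.1477/2)^2 − 1 = 15.315%
The highest effective annual rate is Horizon Mutual at 15.315%.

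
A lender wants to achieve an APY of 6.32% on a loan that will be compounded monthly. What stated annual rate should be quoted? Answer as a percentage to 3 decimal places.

6.144%

(1 + r/12)^12 − 1 = 0.0632, so 1 + r/12 = 1.0632^(1/12).
r/12 = 0.005120, so r = 0.061440 = 6.144%.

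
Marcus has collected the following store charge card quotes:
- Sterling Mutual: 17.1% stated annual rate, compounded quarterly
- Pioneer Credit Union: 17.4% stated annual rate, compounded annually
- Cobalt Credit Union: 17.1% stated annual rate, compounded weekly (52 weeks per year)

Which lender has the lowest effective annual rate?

Pioneer Credit Union

Sterling Mutual: (1 + 0.171/4)^4 − 1 = 18.228%
Pioneer Credit Union: compounded annually, EAR = 17.400%
Cobalt Credit Union: (1 + 0.171/52)^52 − 1 = 18.616%
The lowest effective annual rate is Pioneer Credit Union at 17.400%.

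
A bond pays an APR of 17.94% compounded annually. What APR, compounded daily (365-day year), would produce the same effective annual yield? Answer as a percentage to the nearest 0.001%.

Compounded annually, EAR = nominal = 0.179400.
Solve (1 + r/365)^365 = 1.179400: r/365 = 1.179400^(1/365) − 1 = 0.000452, so r = 0.165043 = 16.504%.

16.504%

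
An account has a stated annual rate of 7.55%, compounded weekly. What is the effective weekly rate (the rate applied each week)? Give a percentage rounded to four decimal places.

0.1452%

With a nominal annual rate compounded weekly, the periodic rate is the nominal rate divided by 52.
i = 0.0755 / 52 = 0.0014519 = 0.1452%.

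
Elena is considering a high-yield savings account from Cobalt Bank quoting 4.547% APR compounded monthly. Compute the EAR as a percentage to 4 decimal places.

4.6430%

EAR = (1 + 0.04547/12)^12 − 1.
= 1.046430 − 1 = 4.6430%.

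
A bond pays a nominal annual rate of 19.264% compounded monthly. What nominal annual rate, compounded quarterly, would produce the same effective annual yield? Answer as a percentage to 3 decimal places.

EAR = (1 + 0.19264/12)^12 − 1 = 0.210593.
Solve (1 + r/4)^4 = 1.210593: r/4 = 1.210593^(1/4) − 1 = 0.048937, so r = 0.195749 = 19.575%.

19.575%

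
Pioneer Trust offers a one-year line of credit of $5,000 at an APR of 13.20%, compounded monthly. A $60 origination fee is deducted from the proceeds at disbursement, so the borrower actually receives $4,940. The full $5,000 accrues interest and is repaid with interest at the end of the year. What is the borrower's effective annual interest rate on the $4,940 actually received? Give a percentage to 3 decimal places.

Amount owed after one year: 5,000 × (1 + 0.1320/12)^12 = 5,000 × 1.140286 = $5,701.43.
Effective rate on net proceeds: 5,701.43 / 4,940 − 1 = 0.154136 = 15.414%.

15.414%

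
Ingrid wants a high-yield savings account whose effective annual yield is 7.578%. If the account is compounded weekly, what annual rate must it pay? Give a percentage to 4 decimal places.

(1 + r/52)^52 − 1 = 0.07578, so 1 + r/52 = 1.07578^(1/52).
r/52 = 0.001406, so r = 0.073097 = 7.3097%.

7.3097%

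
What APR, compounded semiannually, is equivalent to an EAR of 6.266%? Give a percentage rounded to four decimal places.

6.1708%

(1 + r/2)^2 − 1 = 0.06266, so 1 + r/2 = 1.06266^(1/2).
r/2 = 0.030854, so r = 0.061708 = 6.1708%.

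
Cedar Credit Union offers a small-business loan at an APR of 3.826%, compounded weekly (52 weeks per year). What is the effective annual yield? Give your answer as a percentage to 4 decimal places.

3.8987%

EAR = (1 + 0.03826/52)^52 − 1.
= (1 + 0.000736)^52 − 1 = 1.038987 − 1 = 3.8987%.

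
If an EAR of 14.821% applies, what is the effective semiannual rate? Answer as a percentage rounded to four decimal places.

The per-half-year rate i satisfies (1 + i)^2 = 1 + 0.14821.
i = 1.14821^(1/2) − 1 = 0.0715456 = 7.1546%.

7.1546%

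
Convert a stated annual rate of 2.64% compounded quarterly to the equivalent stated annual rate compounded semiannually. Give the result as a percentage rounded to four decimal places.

EAR = (1 + 0.0264/4)^4 − 1 = 0.026663.
Solve (1 + r/2)^2 = 1.026663: r/2 = 1.026663^(1/2) − 1 = 0.013244, so r = 0.026487 = 2.6487%.

2.6487%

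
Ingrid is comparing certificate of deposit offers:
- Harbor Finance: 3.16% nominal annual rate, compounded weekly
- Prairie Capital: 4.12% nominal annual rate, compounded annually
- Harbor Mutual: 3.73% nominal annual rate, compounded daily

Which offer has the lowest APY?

Harbor Finance: (1 + 0.0316/52)^52 − 1 = 3.209%
Prairie Capital: compounded annually, EAR = 4.120%
Harbor Mutual: (1 + 0.0373/365)^365 − 1 = 3.800%
The lowest effective annual rate is Harbor Finance at 3.209%.

Harbor Finance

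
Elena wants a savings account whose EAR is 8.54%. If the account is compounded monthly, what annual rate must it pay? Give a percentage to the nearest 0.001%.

(1 + r/12)^12 − 1 = 0.0854, so 1 + r/12 = 1.0854^(1/12).
r/12 = 0.006852, so r = 0.082229 = 8.223%.

8.223%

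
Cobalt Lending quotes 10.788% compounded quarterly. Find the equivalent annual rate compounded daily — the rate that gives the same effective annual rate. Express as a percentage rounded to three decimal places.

10.647%

EAR = (1 + 0.10788/4)^4 − 1 = 0.112323.
Solve (1 + r/365)^365 = 1.112323: r/365 = 1.112323^(1/365) − 1 = 0.000292, so r = 0.106466 = 10.647%.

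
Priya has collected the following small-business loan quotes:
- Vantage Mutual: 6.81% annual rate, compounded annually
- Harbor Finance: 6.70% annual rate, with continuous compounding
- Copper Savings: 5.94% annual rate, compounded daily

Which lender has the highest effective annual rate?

Vantage Mutual: compounded annually, EAR = 6.810%
Harbor Finance: e^0.0670 − 1 = 6.930%
Copper Savings: (1 + 0.0594/365)^365 − 1 = 6.119%
The highest effective annual rate is Harbor Finance at 6.930%.

Harbor Finance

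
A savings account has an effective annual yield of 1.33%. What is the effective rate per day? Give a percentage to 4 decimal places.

0.0036%

The per-day rate i satisfies (1 + i)^365 = 1 + 0.0133.
i = 1.0133^(1/365) − 1 = 0.0000362 = 0.0036%.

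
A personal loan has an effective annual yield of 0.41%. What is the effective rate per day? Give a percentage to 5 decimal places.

The per-day rate i satisfies (1 + i)^365 = 1 + 0.0041.
i = 1.0041^(1/365) − 1 = 0.0000112 = 0.00112%.

0.00112%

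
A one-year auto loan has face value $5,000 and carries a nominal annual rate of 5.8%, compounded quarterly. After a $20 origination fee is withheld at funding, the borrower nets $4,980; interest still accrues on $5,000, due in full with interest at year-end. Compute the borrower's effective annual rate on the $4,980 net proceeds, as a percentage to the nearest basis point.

6.35%

Amount owed after one year: 5,000 × (1 + 0.058/4)^4 = 5,000 × 1.059274 = $5,296.37.
Effective rate on net proceeds: 5,296.37 / 4,980 − 1 = 0.063528 = 6.35%.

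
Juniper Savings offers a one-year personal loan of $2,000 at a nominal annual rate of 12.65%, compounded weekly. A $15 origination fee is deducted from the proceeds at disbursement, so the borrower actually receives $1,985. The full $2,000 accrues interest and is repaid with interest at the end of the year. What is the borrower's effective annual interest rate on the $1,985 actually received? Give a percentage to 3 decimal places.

14.325%

Amount owed after one year: 2,000 × (1 + 0.1265/52)^52 = 2,000 × 1.134675 = $2,269.35.
Effective rate on net proceeds: 2,269.35 / 1,985 − 1 = 0.143250 = 14.325%.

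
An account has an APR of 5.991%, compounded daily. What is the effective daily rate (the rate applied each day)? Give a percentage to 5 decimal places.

With a nominal annual rate compounded daily, the periodic rate is the nominal rate divided by 365.
i = 0.05991 / 365 = 0.0001641 = 0.01641%.

0.01641%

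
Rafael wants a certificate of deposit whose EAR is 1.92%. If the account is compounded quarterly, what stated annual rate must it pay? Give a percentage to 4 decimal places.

(1 + r/4)^4 − 1 = 0.0192, so 1 + r/4 = 1.0192^(1/4).
r/4 = 0.004766, so r = 0.019063 = 1.9063%.

1.9063%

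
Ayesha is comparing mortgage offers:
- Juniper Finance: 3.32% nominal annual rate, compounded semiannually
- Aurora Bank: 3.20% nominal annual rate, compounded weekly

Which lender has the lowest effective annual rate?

Juniper Finance: (1 + 0.0332/2)^2 − 1 = 3.348%
Aurora Bank: (1 + 0.0320/52)^52 − 1 = 3.251%
The lowest effective annual rate is Aurora Bank at 3.251%.

Aurora Bank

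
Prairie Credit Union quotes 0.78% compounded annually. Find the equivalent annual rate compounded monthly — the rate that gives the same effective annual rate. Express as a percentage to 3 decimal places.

Compounded annually, EAR = nominal = 0.007800.
Solve (1 + r/12)^12 = 1.007800: r/12 = 1.007800^(1/12) − 1 = 0.000648, so r = 0.007772 = 0.777%.

0.777%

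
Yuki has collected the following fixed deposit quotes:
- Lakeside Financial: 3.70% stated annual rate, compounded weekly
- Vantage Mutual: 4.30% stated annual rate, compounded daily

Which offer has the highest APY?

Lakeside Financial: (1 + 0.0370/52)^52 − 1 = 3.768%
Vantage Mutual: (1 + 0.0430/365)^365 − 1 = 4.394%
The highest effective annual rate is Vantage Mutual at 4.394%.

Vantage Mutual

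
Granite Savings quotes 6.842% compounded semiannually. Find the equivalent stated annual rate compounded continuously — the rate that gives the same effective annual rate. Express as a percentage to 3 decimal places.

6.728%

EAR = (1 + 0.06842/2)^2 − 1 = 0.069590.
Equivalent continuous rate: r = ln(1 + 0.069590) = 0.067276 = 6.728%.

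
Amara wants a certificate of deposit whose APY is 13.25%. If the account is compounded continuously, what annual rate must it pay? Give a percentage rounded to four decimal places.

Continuous: nominal r satisfies e^r − 1 = 0.1325.
r = ln(1 + 0.1325) = ln(1.1325) = 0.124428 = 12.4428%.

12.4428%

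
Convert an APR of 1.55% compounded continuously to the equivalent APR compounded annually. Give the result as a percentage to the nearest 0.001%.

1.562%

EAR under continuous compounding: e^0.0155 − 1 = 0.015621.
Compounded annually, the equivalent nominal rate is the EAR itself: 1.562%.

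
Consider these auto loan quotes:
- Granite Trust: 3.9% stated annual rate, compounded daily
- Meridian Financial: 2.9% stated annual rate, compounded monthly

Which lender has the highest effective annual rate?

Granite Trust

Granite Trust: (1 + 0.039/365)^365 − 1 = 3.977%
Meridian Financial: (1 + 0.029/12)^12 − 1 = 2.939%
The highest effective annual rate is Granite Trust at 3.977%.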